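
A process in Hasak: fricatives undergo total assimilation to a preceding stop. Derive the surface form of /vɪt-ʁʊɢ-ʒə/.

/ʁ/ is the segment targeted by the rule; it sits immediately after /t/, so it assimilates completely and surfaces as [t].
The same rule applies at the second boundary: /ʒ/ → [ɢ] next to /ɢ/.

[vɪttʊɢɢə]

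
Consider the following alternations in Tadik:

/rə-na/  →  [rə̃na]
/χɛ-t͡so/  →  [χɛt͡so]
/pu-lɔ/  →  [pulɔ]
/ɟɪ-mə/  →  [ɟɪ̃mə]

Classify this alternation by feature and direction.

regressive nasality assimilation (vowel nasalisation)

The vowel /ə/ surfaces as nasalised [ə̃] next to the following nasal /n/ — it has acquired the [+nasal] feature of its neighbour.
Likewise in the remaining data: /ɪ/ → [ɪ̃] before /m/ — each time a vowel is nasalised next to a following nasal.
No change occurs in [χɛt͡so], [pulɔ] because the vowel at the boundary is adjacent to an oral consonant, not a nasal (/ɛ/ next to /t͡s/; /u/ next to /l/).
Because the conditioning nasal is to the right of the vowel that changes, the process is regressive (anticipatory).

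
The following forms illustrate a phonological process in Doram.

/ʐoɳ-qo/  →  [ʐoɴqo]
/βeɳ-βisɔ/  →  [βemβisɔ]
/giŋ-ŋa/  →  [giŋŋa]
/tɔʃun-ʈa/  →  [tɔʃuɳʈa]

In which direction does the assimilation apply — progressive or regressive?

regressive

Comparing underlying and surface forms, /ɳ/ → [ɴ] is the alternation; the neighbouring /q/ is constant.
The change retroflex → uvular matches the place of the following /q/, identifying this as place assimilation.
The other alternating forms pattern the same way: /ɳ/ → [m] before /β/ (retroflex → bilabial, matching bilabial); /n/ → [ɳ] before /ʈ/ (alveolar → retroflex, matching retroflex) — only place changes, and always toward the following segment.
No alternation appears in [giŋŋa]: there the adjacent consonants already agree in place (/ŋ/ and /ŋ/ are both velar), so this form is consistent with the same rule.
Since the segment that changes precedes the conditioning segment, the assimilation is regressive.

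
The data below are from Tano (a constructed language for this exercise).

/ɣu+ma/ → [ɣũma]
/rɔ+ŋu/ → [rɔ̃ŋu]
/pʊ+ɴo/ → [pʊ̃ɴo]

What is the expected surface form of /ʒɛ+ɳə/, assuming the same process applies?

[ʒɛ̃ɳə]

The data show regressive nasality assimilation (vowel nasalisation): /u/ → [ũ] before /m/; /ɔ/ → [ɔ̃] before /ŋ/; /ʊ/ → [ʊ̃] before /ɴ/ — a vowel is nasalised by an immediately following nasal consonant.
/ɛ/ sits next to the nasal /ɳ/ and is therefore nasalised to [ɛ̃].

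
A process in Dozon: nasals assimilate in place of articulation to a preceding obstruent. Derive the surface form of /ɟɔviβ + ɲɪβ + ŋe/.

[ɟɔviβmɪβme]

The rule targets /ɲ/ (voiced palatal nasal), which sits after the trigger /β/ (bilabial).
A voiced bilabial nasal is [m], so the surface segment is [m].
The same rule applies at the second boundary: /ŋ/ → [m] next to /β/.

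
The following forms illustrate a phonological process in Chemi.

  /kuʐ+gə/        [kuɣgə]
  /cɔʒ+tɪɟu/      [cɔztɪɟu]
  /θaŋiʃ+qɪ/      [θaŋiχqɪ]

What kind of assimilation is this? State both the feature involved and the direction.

Comparing underlying and surface forms, /ʐ/ → [ɣ] is the alternation; the neighbouring /g/ is constant.
The change retroflex → velar matches the place of the following /g/, identifying this as place assimilation.
Manner and voice are unchanged, so the assimilation is partial, not total.
Checking the remaining alternations: /ʒ/ → [z] before /t/ (postalveolar → alveolar, matching alveolar); /ʃ/ → [χ] before /q/ (postalveolar → uvular, matching uvular) — only place changes, and always toward the following segment.
The trigger is the following segment, so the direction is regressive (anticipatory).

regressive place assimilation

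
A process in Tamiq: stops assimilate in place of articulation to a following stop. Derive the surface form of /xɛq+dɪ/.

[xɛtdɪ]

The rule targets /q/ (voiceless uvular stop), which sits before the trigger /d/ (alveolar).
Changing only its place to alveolar gives [t] — the voiceless alveolar stop.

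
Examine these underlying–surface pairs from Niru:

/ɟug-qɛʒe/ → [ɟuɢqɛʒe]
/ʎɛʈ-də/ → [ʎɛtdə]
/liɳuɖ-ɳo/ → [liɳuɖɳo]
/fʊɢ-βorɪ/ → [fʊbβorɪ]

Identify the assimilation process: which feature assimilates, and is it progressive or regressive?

regressive place assimilation

Underlying /g/ is realised as [ɢ] next to /q/; /q/ itself does not change.
The change velar → uvular matches the place of the following /q/, identifying this as place assimilation.
Manner and voice are unchanged, so the assimilation is partial, not total.
The other alternating forms pattern the same way: /ʈ/ → [t] before /d/ (retroflex → alveolar, matching alveolar); /ɢ/ → [b] before /β/ (uvular → bilabial, matching bilabial) — only place changes, and always toward the following segment.
No alternation appears in [liɳuɖɳo]: there the adjacent consonants already agree in place (/ɖ/ and /ɳ/ are both retroflex), so this form is consistent with the same rule.
Since the segment that changes precedes the conditioning segment, the assimilation is regressive.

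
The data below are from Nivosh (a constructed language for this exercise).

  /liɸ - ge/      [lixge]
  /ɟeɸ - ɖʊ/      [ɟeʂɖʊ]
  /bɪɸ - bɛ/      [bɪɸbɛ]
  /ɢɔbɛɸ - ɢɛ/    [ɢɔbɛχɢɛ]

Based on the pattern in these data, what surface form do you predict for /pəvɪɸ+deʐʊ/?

[pəvɪsdeʐʊ]

The data show regressive place assimilation: /ɸ/ → [x] before /g/; /ɸ/ → [ʂ] before /ɖ/; /ɸ/ → [χ] before /ɢ/. In each pair only place changes, matching the following consonant, while manner and voice stay constant.
Nothing changes in [bɪɸbɛ]: there the adjacent consonants already agree in place (/ɸ/ and /b/ are both bilabial), so this form is consistent with the same rule.
The rule targets /ɸ/ (voiceless bilabial fricative), which sits before the trigger /d/ (alveolar).
A voiceless alveolar fricative is [s], so the surface segment is [s].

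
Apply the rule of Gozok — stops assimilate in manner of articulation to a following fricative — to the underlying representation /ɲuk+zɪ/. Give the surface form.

The rule targets /k/ (voiceless velar stop), which sits before the trigger /z/ (fricative).
A voiceless velar fricative is [x], so the surface segment is [x].

[ɲuxzɪ]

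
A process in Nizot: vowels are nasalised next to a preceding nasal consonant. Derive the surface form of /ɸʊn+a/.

[ɸʊnã]

The vowel /a/ is adjacent to the preceding nasal /n/, so it acquires [+nasal] and surfaces as [ã].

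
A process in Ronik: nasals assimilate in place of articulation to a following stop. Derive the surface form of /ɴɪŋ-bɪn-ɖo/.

/ŋ/ is a voiced velar nasal. The following trigger /b/ is bilabial, so /ŋ/ must become bilabial as well.
A voiced bilabial nasal is [m], so the surface segment is [m].
At the second juncture, /n/ likewise becomes [ɳ] adjacent to /ɖ/.

[ɴɪmbɪɳɖo]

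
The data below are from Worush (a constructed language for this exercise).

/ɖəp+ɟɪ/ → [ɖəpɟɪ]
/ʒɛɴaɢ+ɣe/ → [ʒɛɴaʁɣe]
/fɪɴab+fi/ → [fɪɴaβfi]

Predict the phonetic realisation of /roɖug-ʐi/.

The data show regressive manner assimilation: /ɢ/ → [ʁ] before /ɣ/; /b/ → [β] before /f/. In each pair only manner changes, matching the following consonant, while place and voice stay constant.
Nothing changes in [ɖəpɟɪ]: there the adjacent consonants already agree in manner (/p/ and /ɟ/ are both stops), so this form is consistent with the same rule.
/g/ is a voiced velar stop. The following trigger /ʐ/ is a fricative, so /g/ must become a fricative as well.
A voiced velar fricative is [ɣ], so the surface segment is [ɣ].

[roɖuɣʐi]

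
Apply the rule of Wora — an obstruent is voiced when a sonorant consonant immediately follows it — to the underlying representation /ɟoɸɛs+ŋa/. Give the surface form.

/s/ is a voiceless alveolar fricative. The following trigger /ŋ/ is voiced, so /s/ must become voiced as well.
A voiced alveolar fricative is [z], so the surface segment is [z].

[ɟoɸɛzŋa]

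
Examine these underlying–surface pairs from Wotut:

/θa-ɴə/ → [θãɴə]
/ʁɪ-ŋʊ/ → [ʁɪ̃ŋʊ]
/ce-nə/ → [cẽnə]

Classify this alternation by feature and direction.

regressive nasality assimilation (vowel nasalisation)

The vowel /a/ surfaces as nasalised [ã] next to the following nasal /ɴ/ — it has acquired the [+nasal] feature of its neighbour.
The other forms show the same pattern: /ɪ/ → [ɪ̃] before /ŋ/; /e/ → [ẽ] before /n/ — each time a vowel is nasalised next to a following nasal.
Because the conditioning nasal is to the right of the vowel that changes, the process is regressive (anticipatory).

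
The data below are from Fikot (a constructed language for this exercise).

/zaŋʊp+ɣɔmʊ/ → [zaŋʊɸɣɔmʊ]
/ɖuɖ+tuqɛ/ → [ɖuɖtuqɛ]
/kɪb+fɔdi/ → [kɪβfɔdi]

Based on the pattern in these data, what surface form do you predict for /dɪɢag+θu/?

[dɪɢaɣθu]

The data show regressive manner assimilation: /p/ → [ɸ] before /ɣ/; /b/ → [β] before /f/. In each pair only manner changes, matching the following consonant, while place and voice stay constant.
Nothing changes in [ɖuɖtuqɛ]: there the adjacent consonants already agree in manner (/ɖ/ and /t/ are both stops), so this form is consistent with the same rule.
The rule targets /g/ (voiced velar stop), which sits before the trigger /θ/ (fricative).
A voiced velar fricative is [ɣ], so the surface segment is [ɣ].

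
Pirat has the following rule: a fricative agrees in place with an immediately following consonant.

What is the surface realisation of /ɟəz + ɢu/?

The rule targets /z/ (voiced alveolar fricative), which sits before the trigger /ɢ/ (uvular).
A voiced uvular fricative is [ʁ], so the surface segment is [ʁ].

[ɟəʁɢu]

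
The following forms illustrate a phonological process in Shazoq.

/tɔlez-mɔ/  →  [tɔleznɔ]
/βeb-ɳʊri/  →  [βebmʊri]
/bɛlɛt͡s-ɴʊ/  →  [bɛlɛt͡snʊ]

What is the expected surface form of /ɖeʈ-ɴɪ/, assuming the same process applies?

The data show progressive place assimilation: /m/ → [n] after /z/; /ɳ/ → [m] after /b/; /ɴ/ → [n] after /t͡s/. In each pair only place changes, matching the preceding consonant, while manner and voice stay constant.
/ɴ/ is a voiced uvular nasal. The preceding trigger /ʈ/ is retroflex, so /ɴ/ must become retroflex as well.
A voiced retroflex nasal is [ɳ], so the surface segment is [ɳ].

[ɖeʈɳɪ]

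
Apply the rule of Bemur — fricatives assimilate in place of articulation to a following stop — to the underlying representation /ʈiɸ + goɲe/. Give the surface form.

/ɸ/ is a voiceless bilabial fricative. The following trigger /g/ is velar, so /ɸ/ must become velar as well.
A voiceless velar fricative is [x], so the surface segment is [x].

[ʈixgoɲe]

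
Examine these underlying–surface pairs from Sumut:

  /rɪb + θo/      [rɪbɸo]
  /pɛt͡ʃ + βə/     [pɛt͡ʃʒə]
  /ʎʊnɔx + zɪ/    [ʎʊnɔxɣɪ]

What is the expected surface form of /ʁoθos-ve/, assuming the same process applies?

[ʁoθosze]

The data show progressive place assimilation: /θ/ → [ɸ] after /b/; /β/ → [ʒ] after /t͡ʃ/; /z/ → [ɣ] after /x/. In each pair only place changes, matching the preceding consonant, while manner and voice stay constant.
/v/ is a voiced labiodental fricative. The preceding trigger /s/ is alveolar, so /v/ must become alveolar as well.
Changing only its place to alveolar gives [z] — the voiced alveolar fricative.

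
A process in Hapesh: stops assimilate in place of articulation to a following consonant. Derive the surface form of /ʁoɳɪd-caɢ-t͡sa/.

[ʁoɳɪɟcadt͡sa]

The rule targets /d/ (voiced alveolar stop), which sits before the trigger /c/ (palatal).
Changing only its place to palatal gives [ɟ] — the voiced palatal stop.
At the second juncture, /ɢ/ likewise becomes [d] adjacent to /t͡s/.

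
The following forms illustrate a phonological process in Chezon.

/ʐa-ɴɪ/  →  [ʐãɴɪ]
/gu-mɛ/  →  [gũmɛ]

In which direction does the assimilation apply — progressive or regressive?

The vowel /a/ surfaces as nasalised [ã] next to the following nasal /ɴ/ — it has acquired the [+nasal] feature of its neighbour.
The other form shows the same pattern: /u/ → [ũ] before /m/ — each time a vowel is nasalised next to a following nasal.
Because the conditioning nasal is to the right of the vowel that changes, the process is regressive (anticipatory).

regressive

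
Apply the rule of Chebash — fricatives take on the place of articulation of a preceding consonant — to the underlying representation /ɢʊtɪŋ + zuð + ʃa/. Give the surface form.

[ɢʊtɪŋɣuðθa]

/z/ is a voiced alveolar fricative. The preceding trigger /ŋ/ is velar, so /z/ must become velar as well.
The voiced velar fricative is [ɣ], so /z/ → [ɣ].
At the second juncture, /ʃ/ likewise becomes [θ] adjacent to /ð/.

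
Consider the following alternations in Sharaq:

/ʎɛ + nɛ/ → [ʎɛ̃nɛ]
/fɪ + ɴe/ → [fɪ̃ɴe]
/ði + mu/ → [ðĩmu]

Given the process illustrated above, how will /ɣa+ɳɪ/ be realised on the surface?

The data show regressive nasality assimilation (vowel nasalisation): /ɛ/ → [ɛ̃] before /n/; /ɪ/ → [ɪ̃] before /ɴ/; /i/ → [ĩ] before /m/ — a vowel is nasalised by an immediately following nasal consonant.
The vowel /a/ is adjacent to the following nasal /ɳ/, so it acquires [+nasal] and surfaces as [ã].

[ɣãɳɪ]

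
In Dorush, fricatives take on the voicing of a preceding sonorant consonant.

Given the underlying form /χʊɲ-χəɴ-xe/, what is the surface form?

[χʊɲʁəɴɣe]

The rule targets /χ/ (voiceless uvular fricative), which sits after the trigger /ɲ/ (voiced).
Changing only its voicing to voiced gives [ʁ] — the voiced uvular fricative.
The same rule applies at the second boundary: /x/ → [ɣ] next to /ɴ/.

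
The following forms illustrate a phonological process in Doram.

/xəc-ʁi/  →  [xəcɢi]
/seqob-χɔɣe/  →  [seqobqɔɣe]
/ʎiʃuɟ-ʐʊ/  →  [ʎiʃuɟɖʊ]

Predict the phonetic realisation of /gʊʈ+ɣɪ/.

The data show progressive manner assimilation: /ʁ/ → [ɢ] after /c/; /χ/ → [q] after /b/; /ʐ/ → [ɖ] after /ɟ/. In each pair only manner changes, matching the preceding consonant, while place and voice stay constant.
/ɣ/ is a voiced velar fricative. The preceding trigger /ʈ/ is a stop, so /ɣ/ must become a stop as well.
Changing only its manner to stop gives [g] — the voiced velar stop.

[gʊʈgɪ]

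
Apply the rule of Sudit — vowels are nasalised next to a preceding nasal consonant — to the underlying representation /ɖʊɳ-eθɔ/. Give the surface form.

The vowel /e/ is adjacent to the preceding nasal /ɳ/, so it acquires [+nasal] and surfaces as [ẽ].

[ɖʊɳẽθɔ]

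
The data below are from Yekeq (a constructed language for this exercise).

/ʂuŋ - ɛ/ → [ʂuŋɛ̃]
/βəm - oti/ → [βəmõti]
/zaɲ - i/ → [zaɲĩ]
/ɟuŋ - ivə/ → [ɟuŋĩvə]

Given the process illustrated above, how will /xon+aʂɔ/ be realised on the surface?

[xonãʂɔ]

The data show progressive nasality assimilation (vowel nasalisation): /ɛ/ → [ɛ̃] after /ŋ/; /o/ → [õ] after /m/; /i/ → [ĩ] after /ɲ/; /i/ → [ĩ] after /ŋ/ — a vowel is nasalised by an immediately preceding nasal consonant.
The vowel /a/ is adjacent to the preceding nasal /n/, so it acquires [+nasal] and surfaces as [ã].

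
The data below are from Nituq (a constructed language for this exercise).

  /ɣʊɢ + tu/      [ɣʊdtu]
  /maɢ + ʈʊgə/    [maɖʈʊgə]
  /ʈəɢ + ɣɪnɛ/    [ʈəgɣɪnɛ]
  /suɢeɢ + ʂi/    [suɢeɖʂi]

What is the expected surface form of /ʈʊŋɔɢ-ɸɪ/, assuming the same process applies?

[ʈʊŋɔbɸɪ]

The data show regressive place assimilation: /ɢ/ → [d] before /t/; /ɢ/ → [ɖ] before /ʈ/; /ɢ/ → [g] before /ɣ/; /ɢ/ → [ɖ] before /ʂ/. In each pair only place changes, matching the following consonant, while manner and voice stay constant.
/ɢ/ is a voiced uvular stop. The following trigger /ɸ/ is bilabial, so /ɢ/ must become bilabial as well.
Changing only its place to bilabial gives [b] — the voiced bilabial stop.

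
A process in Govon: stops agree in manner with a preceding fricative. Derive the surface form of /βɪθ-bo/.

The rule targets /b/ (voiced bilabial stop), which sits after the trigger /θ/ (fricative).
A voiced bilabial fricative is [β], so the surface segment is [β].

[βɪθβo]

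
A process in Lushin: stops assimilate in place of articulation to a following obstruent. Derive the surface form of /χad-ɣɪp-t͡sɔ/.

[χagɣɪtt͡sɔ]

The rule targets /d/ (voiced alveolar stop), which sits before the trigger /ɣ/ (velar).
Changing only its place to velar gives [g] — the voiced velar stop.
At the second juncture, /p/ likewise becomes [t] adjacent to /t͡s/.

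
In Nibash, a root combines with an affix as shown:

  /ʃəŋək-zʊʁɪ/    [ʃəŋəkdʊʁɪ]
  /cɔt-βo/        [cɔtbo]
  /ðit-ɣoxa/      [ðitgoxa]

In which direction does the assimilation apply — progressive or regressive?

Comparing underlying and surface forms, /z/ → [d] is the alternation; the neighbouring /k/ is constant.
The change fricative → stop matches the manner of the preceding /k/, identifying this as manner assimilation.
The same holds elsewhere in the data: /β/ → [b] after /t/ (fricative → stop, matching a stop); /ɣ/ → [g] after /t/ (fricative → stop, matching a stop) — only manner changes, and always toward the preceding segment.
Since the segment that changes follows the conditioning segment, the assimilation is progressive.

progressive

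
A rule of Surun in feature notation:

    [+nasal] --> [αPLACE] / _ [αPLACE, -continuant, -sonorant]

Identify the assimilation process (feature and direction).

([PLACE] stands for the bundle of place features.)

regressive place assimilation

The rule copies the place features (abbreviated [PLACE]) from the environment onto the target, so the assimilating feature is place.
Since the environment is written after the underscore, the trigger follows the target; the direction is regressive.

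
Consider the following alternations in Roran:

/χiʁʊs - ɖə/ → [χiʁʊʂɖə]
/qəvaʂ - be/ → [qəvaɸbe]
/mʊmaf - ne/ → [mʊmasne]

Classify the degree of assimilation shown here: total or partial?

The segment that alternates is /s/, which surfaces as [ʂ] when adjacent to /ɖ/.
/s/ is alveolar while /ɖ/ is retroflex; the output [ʂ] is retroflex, matching the trigger — so the feature that spreads is place.
Manner and voice are unchanged, so the assimilation is partial, not total.
The same holds elsewhere in the data: /ʂ/ → [ɸ] before /b/ (retroflex → bilabial, matching bilabial); /f/ → [s] before /n/ (labiodental → alveolar, matching alveolar) — only place changes, and always toward the following segment.

partial assimilation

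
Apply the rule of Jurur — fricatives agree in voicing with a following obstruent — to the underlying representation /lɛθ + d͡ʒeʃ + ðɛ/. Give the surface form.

[lɛðd͡ʒeʒðɛ]

/θ/ is a voiceless dental fricative. The following trigger /d͡ʒ/ is voiced, so /θ/ must become voiced as well.
The voiced dental fricative is [ð], so /θ/ → [ð].
At the second juncture, /ʃ/ likewise becomes [ʒ] adjacent to /ð/.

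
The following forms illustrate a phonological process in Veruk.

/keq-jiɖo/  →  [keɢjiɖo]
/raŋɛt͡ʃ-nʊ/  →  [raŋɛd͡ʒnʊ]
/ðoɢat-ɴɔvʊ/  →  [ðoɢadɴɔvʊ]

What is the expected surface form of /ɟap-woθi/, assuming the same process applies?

[ɟabwoθi]

The data show regressive voicing assimilation: /q/ → [ɢ] before /j/; /t͡ʃ/ → [d͡ʒ] before /n/; /t/ → [d] before /ɴ/. In each pair only voicing changes, matching the following consonant, while place and manner stay constant.
The rule targets /p/ (voiceless bilabial stop), which sits before the trigger /w/ (voiced).
The voiced bilabial stop is [b], so /p/ → [b].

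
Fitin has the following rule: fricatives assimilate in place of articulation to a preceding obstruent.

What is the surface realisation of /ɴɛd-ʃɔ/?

[ɴɛdsɔ]

The rule targets /ʃ/ (voiceless postalveolar fricative), which sits after the trigger /d/ (alveolar).
Changing only its place to alveolar gives [s] — the voiceless alveolar fricative.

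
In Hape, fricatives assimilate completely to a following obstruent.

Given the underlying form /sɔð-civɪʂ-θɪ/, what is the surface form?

/ð/ is the segment targeted by the rule; it sits immediately before /c/, so it assimilates completely and surfaces as [c].
The same rule applies at the second boundary: /ʂ/ → [θ] next to /θ/.

[sɔccivɪθθɪ]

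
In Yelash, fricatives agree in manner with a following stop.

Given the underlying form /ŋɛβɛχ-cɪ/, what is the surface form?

The rule targets /χ/ (voiceless uvular fricative), which sits before the trigger /c/ (stop).
Changing only its manner to stop gives [q] — the voiceless uvular stop.

[ŋɛβɛqcɪ]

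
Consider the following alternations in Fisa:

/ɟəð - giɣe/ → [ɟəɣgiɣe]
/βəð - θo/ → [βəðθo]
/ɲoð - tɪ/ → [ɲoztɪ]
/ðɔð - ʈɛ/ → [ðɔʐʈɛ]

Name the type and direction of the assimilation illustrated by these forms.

Underlying /ð/ is realised as [ɣ] next to /g/; /g/ itself does not change.
The change dental → velar matches the place of the following /g/, identifying this as place assimilation.
Manner and voice are unchanged, so the assimilation is partial, not total.
The same holds elsewhere in the data: /ð/ → [z] before /t/ (dental → alveolar, matching alveolar); /ð/ → [ʐ] before /ʈ/ (dental → retroflex, matching retroflex) — only place changes, and always toward the following segment.
Nothing changes in [βəðθo]: there the adjacent consonants already agree in place (/ð/ and /θ/ are both dental), so this form is consistent with the same rule.
The trigger is the following segment, so the direction is regressive (anticipatory).

regressive place assimilation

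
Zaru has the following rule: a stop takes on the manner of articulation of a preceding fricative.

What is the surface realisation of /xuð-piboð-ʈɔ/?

[xuðɸiboðʂɔ]

/p/ is a voiceless bilabial stop. The preceding trigger /ð/ is a fricative, so /p/ must become a fricative as well.
Changing only its manner to fricative gives [ɸ] — the voiceless bilabial fricative.
At the second juncture, /ʈ/ likewise becomes [ʂ] adjacent to /ð/.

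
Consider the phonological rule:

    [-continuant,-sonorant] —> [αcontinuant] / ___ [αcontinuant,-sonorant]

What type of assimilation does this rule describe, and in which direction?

The rule copies [continuant] (continuancy) from the environment onto the target stops; since [±continuant] encodes the stop/fricative manner contrast, the assimilating dimension is manner.
The conditioning segment sits to the right of the focus bar, meaning the trigger follows the segment that changes — regressive assimilation.

regressive manner assimilation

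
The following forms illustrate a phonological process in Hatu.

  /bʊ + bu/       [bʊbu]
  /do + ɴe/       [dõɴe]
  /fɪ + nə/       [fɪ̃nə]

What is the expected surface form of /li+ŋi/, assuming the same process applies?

[lĩŋi]

The data show regressive nasality assimilation (vowel nasalisation): /o/ → [õ] before /ɴ/; /ɪ/ → [ɪ̃] before /n/ — a vowel is nasalised by an immediately following nasal consonant.
No change occurs in [bʊbu] because the vowel at the boundary is adjacent to an oral consonant, not a nasal (/ʊ/ next to /b/).
The vowel /i/ is adjacent to the following nasal /ŋ/, so it acquires [+nasal] and surfaces as [ĩ].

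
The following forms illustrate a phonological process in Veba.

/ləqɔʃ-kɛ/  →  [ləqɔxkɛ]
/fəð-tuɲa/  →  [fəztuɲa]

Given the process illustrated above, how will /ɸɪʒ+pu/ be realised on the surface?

The data show regressive place assimilation: /ʃ/ → [x] before /k/; /ð/ → [z] before /t/. In each pair only place changes, matching the following consonant, while manner and voice stay constant.
The rule targets /ʒ/ (voiced postalveolar fricative), which sits before the trigger /p/ (bilabial).
Changing only its place to bilabial gives [β] — the voiced bilabial fricative.

[ɸɪβpu]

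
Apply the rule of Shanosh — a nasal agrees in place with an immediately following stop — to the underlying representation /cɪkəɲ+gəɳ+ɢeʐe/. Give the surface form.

[cɪkəŋgəɴɢeʐe]

The rule targets /ɲ/ (voiced palatal nasal), which sits before the trigger /g/ (velar).
A voiced velar nasal is [ŋ], so the surface segment is [ŋ].
At the second juncture, /ɳ/ likewise becomes [ɴ] adjacent to /ɢ/.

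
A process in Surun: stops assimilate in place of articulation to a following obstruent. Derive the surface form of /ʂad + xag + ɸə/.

[ʂagxabɸə]

/d/ is a voiced alveolar stop. The following trigger /x/ is velar, so /d/ must become velar as well.
A voiced velar stop is [g], so the surface segment is [g].
At the second juncture, /g/ likewise becomes [b] adjacent to /ɸ/.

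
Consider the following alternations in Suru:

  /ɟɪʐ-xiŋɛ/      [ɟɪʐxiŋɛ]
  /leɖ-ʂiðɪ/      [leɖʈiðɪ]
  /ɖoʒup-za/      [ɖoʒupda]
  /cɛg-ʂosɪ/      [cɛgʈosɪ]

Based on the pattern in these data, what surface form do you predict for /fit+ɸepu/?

The data show progressive manner assimilation: /ʂ/ → [ʈ] after /ɖ/; /z/ → [d] after /p/; /ʂ/ → [ʈ] after /g/. In each pair only manner changes, matching the preceding consonant, while place and voice stay constant.
Nothing changes in [ɟɪʐxiŋɛ]: there the adjacent consonants already agree in manner (/x/ and /ʐ/ are both fricatives), so this form is consistent with the same rule.
The rule targets /ɸ/ (voiceless bilabial fricative), which sits after the trigger /t/ (stop).
Changing only its manner to stop gives [p] — the voiceless bilabial stop.

[fitpepu]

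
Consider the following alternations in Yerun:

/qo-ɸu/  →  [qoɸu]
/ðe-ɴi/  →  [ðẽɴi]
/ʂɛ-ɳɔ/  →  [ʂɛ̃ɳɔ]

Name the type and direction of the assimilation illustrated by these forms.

regressive nasality assimilation (vowel nasalisation)

The vowel /e/ surfaces as nasalised [ẽ] next to the following nasal /ɴ/ — it has acquired the [+nasal] feature of its neighbour.
Likewise in the remaining data: /ɛ/ → [ɛ̃] before /ɳ/ — each time a vowel is nasalised next to a following nasal.
No change occurs in [qoɸu] because the vowel at the boundary is adjacent to an oral consonant, not a nasal (/o/ next to /ɸ/).
Because the conditioning nasal is to the right of the vowel that changes, the process is regressive (anticipatory).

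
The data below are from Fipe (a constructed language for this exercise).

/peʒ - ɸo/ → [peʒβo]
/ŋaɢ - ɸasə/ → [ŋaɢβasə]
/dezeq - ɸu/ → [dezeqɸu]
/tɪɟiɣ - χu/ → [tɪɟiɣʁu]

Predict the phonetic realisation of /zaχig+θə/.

The data show progressive voicing assimilation: /ɸ/ → [β] after /ʒ/; /ɸ/ → [β] after /ɢ/; /χ/ → [ʁ] after /ɣ/. In each pair only voicing changes, matching the preceding consonant, while place and manner stay constant.
No alternation appears in [dezeqɸu]: there the adjacent consonants already agree in voicing (/ɸ/ and /q/ are both voiceless), so this form is consistent with the same rule.
The rule targets /θ/ (voiceless dental fricative), which sits after the trigger /g/ (voiced).
Changing only its voicing to voiced gives [ð] — the voiced dental fricative.

[zaχigðə]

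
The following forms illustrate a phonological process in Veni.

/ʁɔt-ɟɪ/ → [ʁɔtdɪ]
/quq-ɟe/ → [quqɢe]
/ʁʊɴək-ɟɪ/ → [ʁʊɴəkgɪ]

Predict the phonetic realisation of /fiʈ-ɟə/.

The data show progressive place assimilation: /ɟ/ → [d] after /t/; /ɟ/ → [ɢ] after /q/; /ɟ/ → [g] after /k/. In each pair only place changes, matching the preceding consonant, while manner and voice stay constant.
/ɟ/ is a voiced palatal stop. The preceding trigger /ʈ/ is retroflex, so /ɟ/ must become retroflex as well.
A voiced retroflex stop is [ɖ], so the surface segment is [ɖ].

[fiʈɖə]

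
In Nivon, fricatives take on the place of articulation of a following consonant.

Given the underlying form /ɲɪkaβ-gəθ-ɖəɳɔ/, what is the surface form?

The rule targets /β/ (voiced bilabial fricative), which sits before the trigger /g/ (velar).
A voiced velar fricative is [ɣ], so the surface segment is [ɣ].
At the second juncture, /θ/ likewise becomes [ʂ] adjacent to /ɖ/.

[ɲɪkaɣgəʂɖəɳɔ]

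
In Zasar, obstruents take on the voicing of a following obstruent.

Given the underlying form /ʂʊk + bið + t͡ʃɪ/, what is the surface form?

[ʂʊgbiθt͡ʃɪ]

The rule targets /k/ (voiceless velar stop), which sits before the trigger /b/ (voiced).
A voiced velar stop is [g], so the surface segment is [g].
At the second juncture, /ð/ likewise becomes [θ] adjacent to /t͡ʃ/.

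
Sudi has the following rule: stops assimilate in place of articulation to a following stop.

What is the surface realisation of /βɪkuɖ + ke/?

[βɪkugke]

The rule targets /ɖ/ (voiced retroflex stop), which sits before the trigger /k/ (velar).
A voiced velar stop is [g], so the surface segment is [g].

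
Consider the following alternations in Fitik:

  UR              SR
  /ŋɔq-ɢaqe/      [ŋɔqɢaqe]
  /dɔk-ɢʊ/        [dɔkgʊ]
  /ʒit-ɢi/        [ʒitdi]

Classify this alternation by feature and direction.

progressive place assimilation

Comparing underlying and surface forms, /ɢ/ → [g] is the alternation; the neighbouring /k/ is constant.
The change uvular → velar matches the place of the preceding /k/, identifying this as place assimilation.
Manner and voice are unchanged, so the assimilation is partial, not total.
The same holds elsewhere in the data: /ɢ/ → [d] after /t/ (uvular → alveolar, matching alveolar) — only place changes, and always toward the preceding segment.
Nothing changes in [ŋɔqɢaqe]: there the adjacent consonants already agree in place (/ɢ/ and /q/ are both uvular), so this form is consistent with the same rule.
Since the segment that changes follows the conditioning segment, the assimilation is progressive.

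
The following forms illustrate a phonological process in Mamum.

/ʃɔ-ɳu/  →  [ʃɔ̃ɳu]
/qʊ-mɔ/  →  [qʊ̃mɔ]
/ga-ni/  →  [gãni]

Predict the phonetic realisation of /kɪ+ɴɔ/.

The data show regressive nasality assimilation (vowel nasalisation): /ɔ/ → [ɔ̃] before /ɳ/; /ʊ/ → [ʊ̃] before /m/; /a/ → [ã] before /n/ — a vowel is nasalised by an immediately following nasal consonant.
The vowel /ɪ/ is adjacent to the following nasal /ɴ/, so it acquires [+nasal] and surfaces as [ɪ̃].

[kɪ̃ɴɔ]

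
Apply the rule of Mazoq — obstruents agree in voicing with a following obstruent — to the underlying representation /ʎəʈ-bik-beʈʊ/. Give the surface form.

The rule targets /ʈ/ (voiceless retroflex stop), which sits before the trigger /b/ (voiced).
A voiced retroflex stop is [ɖ], so the surface segment is [ɖ].
At the second juncture, /k/ likewise becomes [g] adjacent to /b/.

[ʎəɖbigbeʈʊ]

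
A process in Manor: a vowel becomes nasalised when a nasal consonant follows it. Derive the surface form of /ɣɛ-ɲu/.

/ɛ/ sits next to the nasal /ɲ/ and is therefore nasalised to [ɛ̃].

[ɣɛ̃ɲu]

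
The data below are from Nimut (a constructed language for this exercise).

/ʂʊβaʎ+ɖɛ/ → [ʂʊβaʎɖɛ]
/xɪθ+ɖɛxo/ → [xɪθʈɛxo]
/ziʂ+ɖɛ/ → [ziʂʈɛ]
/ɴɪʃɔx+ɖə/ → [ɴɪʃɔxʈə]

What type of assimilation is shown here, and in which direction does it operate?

progressive voicing assimilation

Comparing underlying and surface forms, /ɖ/ → [ʈ] is the alternation; the neighbouring /θ/ is constant.
/ɖ/ is voiced while /θ/ is voiceless; the output [ʈ] is voiceless, matching the trigger — so the feature that spreads is voicing.
Place and manner are unchanged, so the assimilation is partial, not total.
The other alternating forms pattern the same way: /ɖ/ → [ʈ] after /ʂ/ (voiced → voiceless, matching voiceless); /ɖ/ → [ʈ] after /x/ (voiced → voiceless, matching voiceless) — only voicing changes, and always toward the preceding segment.
Nothing changes in [ʂʊβaʎɖɛ]: there the adjacent consonants already agree in voicing (/ɖ/ and /ʎ/ are both voiced), so this form is consistent with the same rule.
Since the segment that changes follows the conditioning segment, the assimilation is progressive.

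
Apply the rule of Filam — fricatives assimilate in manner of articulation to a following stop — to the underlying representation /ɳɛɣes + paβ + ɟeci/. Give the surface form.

[ɳɛɣetpabɟeci]

/s/ is a voiceless alveolar fricative. The following trigger /p/ is a stop, so /s/ must become a stop as well.
Changing only its manner to stop gives [t] — the voiceless alveolar stop.
The same rule applies at the second boundary: /β/ → [b] next to /ɟ/.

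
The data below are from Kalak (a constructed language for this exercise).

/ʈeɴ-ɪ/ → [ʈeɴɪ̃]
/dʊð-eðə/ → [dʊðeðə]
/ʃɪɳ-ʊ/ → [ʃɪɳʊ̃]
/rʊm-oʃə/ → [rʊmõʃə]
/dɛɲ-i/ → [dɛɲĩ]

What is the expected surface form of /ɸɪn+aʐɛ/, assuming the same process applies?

The data show progressive nasality assimilation (vowel nasalisation): /ɪ/ → [ɪ̃] after /ɴ/; /ʊ/ → [ʊ̃] after /ɳ/; /o/ → [õ] after /m/; /i/ → [ĩ] after /ɲ/ — a vowel is nasalised by an immediately preceding nasal consonant.
No change occurs in [dʊðeðə] because the vowel at the boundary is adjacent to an oral consonant, not a nasal (/e/ next to /ð/).
The vowel /a/ is adjacent to the preceding nasal /n/, so it acquires [+nasal] and surfaces as [ã].

[ɸɪnãʐɛ]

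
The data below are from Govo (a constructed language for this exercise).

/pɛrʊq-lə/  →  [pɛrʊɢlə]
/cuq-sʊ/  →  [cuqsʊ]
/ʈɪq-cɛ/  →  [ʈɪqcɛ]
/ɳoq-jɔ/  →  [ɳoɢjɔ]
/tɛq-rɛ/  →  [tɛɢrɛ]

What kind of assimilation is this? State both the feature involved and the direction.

Comparing underlying and surface forms, /q/ → [ɢ] is the alternation; the neighbouring /l/ is constant.
/q/ is voiceless while /l/ is voiced; the output [ɢ] is voiced, matching the trigger — so the feature that spreads is voicing.
Place and manner are unchanged, so the assimilation is partial, not total.
The same holds elsewhere in the data: /q/ → [ɢ] before /j/ (voiceless → voiced, matching voiced); /q/ → [ɢ] before /r/ (voiceless → voiced, matching voiced) — only voicing changes, and always toward the following segment.
No alternation appears in [cuqsʊ], [ʈɪqcɛ]: there the adjacent consonants already agree in voicing (/q/ and /s/ are both voiceless; /q/ and /c/ are both voiceless), so these forms are consistent with the same rule.
Since the segment that changes precedes the conditioning segment, the assimilation is regressive.

regressive voicing assimilation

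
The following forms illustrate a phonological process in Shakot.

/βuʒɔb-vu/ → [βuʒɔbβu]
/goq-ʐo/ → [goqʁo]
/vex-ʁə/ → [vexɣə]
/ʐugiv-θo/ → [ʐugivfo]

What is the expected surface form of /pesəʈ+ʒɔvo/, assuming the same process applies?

[pesəʈʐɔvo]

The data show progressive place assimilation: /v/ → [β] after /b/; /ʐ/ → [ʁ] after /q/; /ʁ/ → [ɣ] after /x/; /θ/ → [f] after /v/. In each pair only place changes, matching the preceding consonant, while manner and voice stay constant.
The rule targets /ʒ/ (voiced postalveolar fricative), which sits after the trigger /ʈ/ (retroflex).
A voiced retroflex fricative is [ʐ], so the surface segment is [ʐ].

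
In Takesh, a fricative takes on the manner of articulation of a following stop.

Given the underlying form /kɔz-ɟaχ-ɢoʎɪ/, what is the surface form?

[kɔdɟaqɢoʎɪ]

/z/ is a voiced alveolar fricative. The following trigger /ɟ/ is a stop, so /z/ must become a stop as well.
Changing only its manner to stop gives [d] — the voiced alveolar stop.
At the second juncture, /χ/ likewise becomes [q] adjacent to /ɢ/.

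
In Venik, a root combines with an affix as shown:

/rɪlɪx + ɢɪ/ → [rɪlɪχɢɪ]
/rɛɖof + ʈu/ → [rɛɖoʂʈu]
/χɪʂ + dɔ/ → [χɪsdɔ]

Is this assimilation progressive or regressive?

regressive

Underlying /x/ is realised as [χ] next to /ɢ/; /ɢ/ itself does not change.
The change velar → uvular matches the place of the following /ɢ/, identifying this as place assimilation.
The other alternating forms pattern the same way: /f/ → [ʂ] before /ʈ/ (labiodental → retroflex, matching retroflex); /ʂ/ → [s] before /d/ (retroflex → alveolar, matching alveolar) — only place changes, and always toward the following segment.
The trigger is the following segment, so the direction is regressive (anticipatory).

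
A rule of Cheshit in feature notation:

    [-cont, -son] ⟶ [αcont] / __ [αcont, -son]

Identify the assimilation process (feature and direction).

regressive manner assimilation

The shared variable α links the value of [cont] on the target to that of the neighbouring obstruent. [cont] distinguishes stops from fricatives — a manner-of-articulation feature — so this is manner assimilation.
The conditioning segment sits to the right of the focus bar, meaning the trigger follows the segment that changes — regressive assimilation.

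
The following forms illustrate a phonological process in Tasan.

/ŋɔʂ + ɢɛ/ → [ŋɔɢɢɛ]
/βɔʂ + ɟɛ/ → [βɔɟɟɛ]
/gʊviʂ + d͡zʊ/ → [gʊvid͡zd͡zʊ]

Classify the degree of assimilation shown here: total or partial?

Underlying /ʂ/ is realised as [ɢ] next to /ɢ/; /ɢ/ itself does not change.
The output [ɢ] is identical to the trigger /ɢ/ — every feature (place, manner, voicing) has been copied — so this is total assimilation.
The remaining alternations confirm this: /ʂ/ → [ɟ] before /ɟ/; /ʂ/ → [d͡z] before /d͡z/ — in each case the output is a copy of the following consonant.

total assimilation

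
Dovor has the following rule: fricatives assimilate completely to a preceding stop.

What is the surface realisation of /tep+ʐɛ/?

/ʐ/ is the segment targeted by the rule; it sits immediately after /p/, so it assimilates completely and surfaces as [p].

[teppɛ]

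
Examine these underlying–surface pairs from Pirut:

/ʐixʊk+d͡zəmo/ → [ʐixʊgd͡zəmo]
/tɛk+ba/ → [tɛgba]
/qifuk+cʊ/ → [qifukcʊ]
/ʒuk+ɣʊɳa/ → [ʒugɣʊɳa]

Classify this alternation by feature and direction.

regressive voicing assimilation

The segment that alternates is /k/, which surfaces as [g] when adjacent to /d͡z/.
/k/ is voiceless while /d͡z/ is voiced; the output [g] is voiced, matching the trigger — so the feature that spreads is voicing.
Place and manner are unchanged, so the assimilation is partial, not total.
The other alternating forms pattern the same way: /k/ → [g] before /b/ (voiceless → voiced, matching voiced); /k/ → [g] before /ɣ/ (voiceless → voiced, matching voiced) — only voicing changes, and always toward the following segment.
No alternation appears in [qifukcʊ]: there the adjacent consonants already agree in voicing (/k/ and /c/ are both voiceless), so this form is consistent with the same rule.
Since the segment that changes precedes the conditioning segment, the assimilation is regressive.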